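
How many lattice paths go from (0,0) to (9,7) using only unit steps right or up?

Each path has 9 right steps and 7 up steps in some order (16 steps total).
Choose which 7 of the 16 steps are up: C(16,7).

Final answer: C(16,7) = 11440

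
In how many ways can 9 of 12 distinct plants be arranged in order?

P(12,9) = 12!/(12-9)! = 12!/3!.

Final answer: P(12,9) = 79833600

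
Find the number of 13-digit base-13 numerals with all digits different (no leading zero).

The leading digit has 12 choices (anything but zero); the next has 12 (anything but the first), then 11, and so on, one fewer each time.
Total: 12 x 12 x 11 x 10 x 9 x 8 x 7 x 6 x 5 x 4 x 3 x 2 x 1.

Final answer: 5748019200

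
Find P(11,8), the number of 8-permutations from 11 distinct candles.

P(11,8) = 11!/(11-8)! = 11!/3!.

Final answer: P(11,8) = 6652800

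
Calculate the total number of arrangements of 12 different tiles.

The number of ways to arrange 12 distinct objects is 12!.

Final answer: 12! = 479001600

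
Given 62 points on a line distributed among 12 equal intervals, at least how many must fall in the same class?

By pigeonhole with 62 objects and 12 categories: ceiling(62/12).

Final answer: 6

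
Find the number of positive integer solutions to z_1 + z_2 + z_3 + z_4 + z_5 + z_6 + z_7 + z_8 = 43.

Substitute z'_i = z_i - 1 (so z'_i >= 0). Then sum z'_i = 43 - 8 = 35.
Stars and bars: C(35+8-1, 8-1) = C(42,7).

Final answer: C(42,7) = 26978328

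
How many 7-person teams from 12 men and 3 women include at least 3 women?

Sum over valid woman counts:
C(3,3)C(12,4).

Final answer: 495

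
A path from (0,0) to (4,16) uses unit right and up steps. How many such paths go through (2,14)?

Paths (0,0)->(2,14): C(16,14) = 120.
Paths (2,14)->(4,16): C(4,2) = 6.
By multiplication principle: 120 x 6.

Final answer: 720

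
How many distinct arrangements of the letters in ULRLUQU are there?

Letters (L:2, Q:1, R:1, U:3). Total letters: 7.
Permutations = 7!/(3! x 2!).

Final answer: 420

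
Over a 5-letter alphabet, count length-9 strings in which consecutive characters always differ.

First character: 5 choices. Each subsequent: 4 choices (must differ from the previous one).
Total: 5 x 4^8.

Final answer: 5 x 4^{8} = 327680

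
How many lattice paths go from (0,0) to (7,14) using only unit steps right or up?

Each path has 7 right steps and 14 up steps in some order (21 steps total).
Choose which 14 of the 21 steps are up: C(21,14).

Final answer: C(21,14) = 116280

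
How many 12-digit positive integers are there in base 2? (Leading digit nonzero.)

Leading digit: 1 options (nonzero). Other 11 digit(s): 2 options each.
Total: 1 x 2^11.

Final answer: 2048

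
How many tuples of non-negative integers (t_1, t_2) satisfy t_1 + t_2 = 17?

Stars and bars with 17 stars and 1 bars:
C(17+2-1, 2-1) = C(18,1).

Final answer: C(18,1) = 18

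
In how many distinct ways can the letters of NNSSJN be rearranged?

Letters (J:1, N:3, S:2). Total letters: 6.
Permutations = 6!/(3! x 2!).

Final answer: 60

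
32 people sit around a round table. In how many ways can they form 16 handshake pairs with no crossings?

This is counted by the nth Catalan number C_n. Here n = 32/2 = 16.
C_n = C(2n,n) - C(2n,n+1), so C_{16} = C(32,16) - C(32,17) = 601080390 - 565722720.

Final answer: C_{16} = 35357670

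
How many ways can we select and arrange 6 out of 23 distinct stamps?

P(23,6) = 23!/(23-6)! = 23!/17!.

Final answer: P(23,6) = 72681840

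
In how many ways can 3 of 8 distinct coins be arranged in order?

P(8,3) = 8!/(8-3)! = 8!/5!.

Final answer: P(8,3) = 336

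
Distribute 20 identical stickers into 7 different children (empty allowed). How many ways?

Stars and bars: C(n+k-1, k-1) = C(26,6).

Final answer: C(26,6) = 230230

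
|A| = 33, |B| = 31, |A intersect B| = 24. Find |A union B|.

|A union B| = |A| + |B| - |A intersect B| = 33 + 31 - 24.

Final answer: 40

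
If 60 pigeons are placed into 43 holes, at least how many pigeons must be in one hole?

By the pigeonhole principle: ceiling(60/43).

Final answer: 2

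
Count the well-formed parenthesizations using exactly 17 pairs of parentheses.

This is a standard Catalan-number count: the answer is C_n. Here n = 17 (pairs).
C_n = (2n)!/(n!(n+1)!), so C_{17} = 34!/(17! x 18!) = C(34,17)/18 = 2333606220/18.

Final answer: C_{17} = 129644790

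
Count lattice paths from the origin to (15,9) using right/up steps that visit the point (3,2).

Paths (0,0)->(3,2): C(5,2) = 10.
Paths (3,2)->(15,9): C(19,7) = 50388.
By multiplication principle: 10 x 50388.

Final answer: 503880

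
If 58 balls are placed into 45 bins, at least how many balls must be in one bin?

By the pigeonhole principle: ceiling(58/45).

Final answer: 2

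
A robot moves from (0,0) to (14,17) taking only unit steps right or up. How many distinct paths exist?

Each path has 14 right steps and 17 up steps in some order (31 steps total).
Choose which 17 of the 31 steps are up: C(31,17).

Final answer: C(31,17) = 265182525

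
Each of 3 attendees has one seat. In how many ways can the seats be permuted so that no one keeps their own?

Derangements satisfy D(n) = (n-1)(D(n-1) + D(n-2)), starting from D(0)=1, D(1)=0.
D(2) = 1 x (0 + 1) = 1
D(3) = 2 x (D(2) + D(1)) = 2 x (1 + 0)

Final answer: D(3) = 2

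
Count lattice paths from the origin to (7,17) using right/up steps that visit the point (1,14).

Paths (0,0)->(1,14): C(15,14) = 15.
Paths (1,14)->(7,17): C(9,3) = 84.
By multiplication principle: 15 x 84.

Final answer: 1260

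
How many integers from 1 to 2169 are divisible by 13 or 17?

Multiples of 13: 166. Multiples of 17: 127. Of both (lcm=221): 9.
By inclusion-exclusion: 166 + 127 - 9.

Final answer: 284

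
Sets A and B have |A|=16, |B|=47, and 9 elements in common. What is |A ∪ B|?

|A union B| = |A| + |B| - |A intersect B| = 16 + 47 - 9.

Final answer: 54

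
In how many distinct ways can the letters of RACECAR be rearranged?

Letters (A:2, C:2, E:1, R:2). Total letters: 7.
Permutations = 7!/(2! x 2! x 2!).

Final answer: 630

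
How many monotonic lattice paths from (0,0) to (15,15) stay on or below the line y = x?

Total monotonic paths to (15,15): C(30,15) = 155117520.
Paths that cross above y=x (reflection bijection): C(30,16) = 145422675.
Valid Dyck paths: 155117520 - 145422675.
(These counts are the Catalan numbers.)

Final answer: C_{15} = 9694845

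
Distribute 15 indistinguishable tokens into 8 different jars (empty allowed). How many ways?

Stars and bars: C(n+k-1, k-1) = C(22,7).

Final answer: C(22,7) = 170544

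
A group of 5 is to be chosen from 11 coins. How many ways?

C(11,5) = 11!/(5! x 6!).

Final answer: \binom{11}{5} = 462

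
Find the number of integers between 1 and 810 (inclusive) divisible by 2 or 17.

Multiples of 2: 405. Multiples of 17: 47. Of both (lcm=34): 23.
By inclusion-exclusion: 405 + 47 - 23.

Final answer: 429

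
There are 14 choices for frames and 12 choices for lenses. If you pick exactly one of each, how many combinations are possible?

By the multiplication principle: 14 x 12.

Final answer: 168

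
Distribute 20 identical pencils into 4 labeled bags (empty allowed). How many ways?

Stars and bars: C(n+k-1, k-1) = C(23,3).

Final answer: C(23,3) = 1771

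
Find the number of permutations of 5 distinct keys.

The number of ways to arrange 5 distinct objects is 5!.

Final answer: 5! = 120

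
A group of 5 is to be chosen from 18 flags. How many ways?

C(18,5) = 18!/(5! x (18-5)!).

Final answer: C(18,5) = 8568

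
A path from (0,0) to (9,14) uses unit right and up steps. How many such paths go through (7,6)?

Paths (0,0)->(7,6): C(13,6) = 1716.
Paths (7,6)->(9,14): C(10,8) = 45.
By multiplication principle: 1716 x 45.

Final answer: 77220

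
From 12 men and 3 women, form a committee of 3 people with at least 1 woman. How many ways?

Sum over valid woman counts:
C(3,1)C(12,2) = 198
C(3,2)C(12,1) = 36
C(3,3)C(12,0) = 1
Total: 198 + 36 + 1.

Final answer: 235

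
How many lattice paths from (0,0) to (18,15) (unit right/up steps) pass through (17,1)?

Paths (0,0)->(17,1): C(18,1) = 18.
Paths (17,1)->(18,15): C(15,14) = 15.
By multiplication principle: 18 x 15.

Final answer: 270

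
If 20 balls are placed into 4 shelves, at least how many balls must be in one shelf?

By the pigeonhole principle: ceiling(20/4).

Final answer: 5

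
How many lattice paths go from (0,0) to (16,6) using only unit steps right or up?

Each path has 16 right steps and 6 up steps in some order (22 steps total).
Choose which 6 of the 22 steps are up: C(22,6).

Final answer: C(22,6) = 74613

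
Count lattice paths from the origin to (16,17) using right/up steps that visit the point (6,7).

Paths (0,0)->(6,7): C(13,7) = 1716.
Paths (6,7)->(16,17): C(20,10) = 184756.
By multiplication principle: 1716 x 184756.

Final answer: 317041296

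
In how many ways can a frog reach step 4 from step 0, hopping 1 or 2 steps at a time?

Condition on the final move: it is a 1-step (f(n-1) ways to get there) or a 2-step (f(n-2) ways), so f(n) = f(n-1) + f(n-2), with f(1)=1, f(2)=2.
Building up term by term: f(1)=1, f(2)=2, f(3)=3, f(4)=5.

Final answer: 5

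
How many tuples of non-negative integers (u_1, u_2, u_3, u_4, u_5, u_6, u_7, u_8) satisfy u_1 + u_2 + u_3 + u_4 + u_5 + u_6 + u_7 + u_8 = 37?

Stars and bars with 37 stars and 7 bars:
C(37+8-1, 8-1) = C(44,7).

Final answer: C(44,7) = 38320568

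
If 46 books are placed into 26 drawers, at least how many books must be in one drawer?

By the pigeonhole principle: ceiling(46/26).

Final answer: 2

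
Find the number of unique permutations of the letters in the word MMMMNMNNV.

Letters (M:5, N:3, V:1). Total letters: 9.
Permutations = 9!/(5! x 3!).

Final answer: 504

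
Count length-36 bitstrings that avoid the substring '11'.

Classify by the final bit: ...0 gives a(n-1) strings, ...01 gives a(n-2) strings. Thus a(n) = a(n-1) + a(n-2) with a(1)=2, a(2)=3.
Building up term by term: a(1)=2, a(2)=3, a(3)=5, a(4)=8, a(5)=13, a(6)=21, a(7)=34, a(8)=55, a(9)=89, a(10)=144, a(11)=233, a(12)=377, a(13)=610, a(14)=987, a(15)=1597, a(16)=2584, a(17)=4181, a(18)=6765, a(19)=10946, a(20)=17711, a(21)=28657, a(22)=46368, a(23)=75025, a(24)=121393, a(25)=196418, a(26)=317811, a(27)=514229, a(28)=832040, a(29)=1346269, a(30)=2178309, a(31)=3524578, a(32)=5702887, a(33)=9227465, a(34)=14930352, a(35)=24157817, a(36)=39088169.

Final answer: 39088169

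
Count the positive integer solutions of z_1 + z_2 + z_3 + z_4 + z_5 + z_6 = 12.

Substitute z'_i = z_i - 1 (so z'_i >= 0). Then sum z'_i = 12 - 6 = 6.
Stars and bars: C(6+6-1, 6-1) = C(11,5).

Final answer: C(11,5) = 462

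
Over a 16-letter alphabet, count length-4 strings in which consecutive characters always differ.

Let g(n) count such strings. g(1) = 16, and each valid string of length n-1 extends in 15 ways (any symbol but the last), so g(n) = 15 g(n-1).
Total: g(4) = 16 x 15^3.

Final answer: 16 x 15^{3} = 54000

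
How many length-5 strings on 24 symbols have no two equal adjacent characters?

Let g(n) count such strings. g(1) = 24, and each valid string of length n-1 extends in 23 ways (any symbol but the last), so g(n) = 23 g(n-1).
Total: g(5) = 24 x 23^4.

Final answer: 24 x 23^{4} = 6716184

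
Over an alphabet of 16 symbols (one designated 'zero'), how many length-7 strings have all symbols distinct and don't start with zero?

First digit: 15 (nonzero). Second: 15 (not first). Third: 14, etc.
Total: 15 x 15 x 14 x 13 x 12 x 11 x 10.

Final answer: 54054000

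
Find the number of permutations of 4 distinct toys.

The number of ways to arrange 4 distinct objects is 4!.

Final answer: 4! = 24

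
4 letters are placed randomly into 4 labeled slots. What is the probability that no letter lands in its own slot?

D(n) = (n-1)(D(n-1) + D(n-2)), D(0)=1, D(1)=0.
Building up: D(2)=1, D(3)=2, D(4)=9.
Total arrangements: 4! = 24.
Probability = D(4)/4! = 3/8.

Final answer: D(4)/4! = 9/24 = 0.375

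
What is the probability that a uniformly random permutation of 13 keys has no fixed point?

Use the recurrence D(n) = (n-1)(D(n-1) + D(n-2)) with D(0)=1, D(1)=0.
Building up: D(2)=1, D(3)=2, D(4)=9, D(5)=44, D(6)=265, D(7)=1854, D(8)=14833, D(9)=133496, D(10)=1334961, D(11)=14684570, D(12)=176214841, D(13)=2290792932.
Total arrangements: 13! = 6227020800.
Probability = D(13)/13! = 63633137/172972800.

Final answer: D(13)/13! = 2290792932/6227020800 = 0.367879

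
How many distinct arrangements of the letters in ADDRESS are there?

Letters (A:1, D:2, E:1, R:1, S:2). Total letters: 7.
Permutations = 7!/(2! x 2!).

Final answer: 1260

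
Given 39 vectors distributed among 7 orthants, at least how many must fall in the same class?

By pigeonhole with 39 objects and 7 categories: ceiling(39/7).

Final answer: 6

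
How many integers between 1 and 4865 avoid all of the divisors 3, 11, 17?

|div by 3|=1621, |div by 11|=442, |div by 17|=286.
|div by 3&11|=147, |div by 3&17|=95, |div by 11&17|=26, |div by all|=8.
By inclusion-exclusion, divisible by at least one: 1621+442+286-147-95-26+8 = 2089.
Not divisible by any: 4865 - 2089.

Final answer: 2776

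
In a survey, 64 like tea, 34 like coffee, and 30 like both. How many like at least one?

|A union B| = |A| + |B| - |A intersect B| = 64 + 34 - 30.

Final answer: 68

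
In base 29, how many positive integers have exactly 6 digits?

These are the integers in [29^5, 29^6), so the count is 29^6 - 29^5 = 28 x 29^5.

Final answer: 574312172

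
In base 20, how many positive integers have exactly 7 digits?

In base 20, the leading digit has 19 choices (1..19); each of the remaining 6 digits has 20 choices.
Total: 19 x 20^6.

Final answer: 1216000000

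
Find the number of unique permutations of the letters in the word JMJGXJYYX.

Letters (G:1, J:3, M:1, X:2, Y:2). Total letters: 9.
Permutations = 9!/(3! x 2! x 2!).

Final answer: 15120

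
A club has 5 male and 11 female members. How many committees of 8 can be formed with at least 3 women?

Sum over valid woman counts:
C(11,3)C(5,5) = 165
C(11,4)C(5,4) = 1650
C(11,5)C(5,3) = 4620
C(11,6)C(5,2) = 4620
C(11,7)C(5,1) = 1650
C(11,8)C(5,0) = 165
Total: 165 + 1650 + 4620 + 4620 + 1650 + 165.

Final answer: 12870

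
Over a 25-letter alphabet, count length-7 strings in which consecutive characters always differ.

First character: 25 choices. Each subsequent: 24 choices (must differ from the previous one).
Total: 25 x 24^6.

Final answer: 25 x 24^{6} = 4777574400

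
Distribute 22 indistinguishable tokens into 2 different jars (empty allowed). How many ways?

Stars and bars: C(n+k-1, k-1) = C(23,1).

Final answer: C(23,1) = 23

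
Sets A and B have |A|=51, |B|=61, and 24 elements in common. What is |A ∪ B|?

|A union B| = |A| + |B| - |A intersect B| = 51 + 61 - 24.

Final answer: 88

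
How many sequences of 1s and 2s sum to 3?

Let f(n) be the number of climbs. Removing the last move (1 or 2 steps) gives f(n) = f(n-1) + f(n-2); base cases f(1)=1, f(2)=2.
Building up term by term: f(1)=1, f(2)=2, f(3)=3.

Final answer: 3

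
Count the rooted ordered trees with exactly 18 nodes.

This is a standard Catalan-number count: the answer is C_n. Here n = 18 - 1 = 17.
C_n = (2n)!/(n!(n+1)!), so C_{17} = 34!/(17! x 18!) = C(34,17)/18 = 2333606220/18.

Final answer: C_{17} = 129644790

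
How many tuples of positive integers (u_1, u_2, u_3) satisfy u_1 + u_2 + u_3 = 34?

Substitute u'_i = u_i - 1 (so u'_i >= 0). Then sum u'_i = 34 - 3 = 31.
Stars and bars: C(31+3-1, 3-1) = C(33,2).

Final answer: C(33,2) = 528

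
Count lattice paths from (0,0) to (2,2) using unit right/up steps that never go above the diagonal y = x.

Total monotonic paths to (2,2): C(4,2) = 6.
By the reflection principle, paths that go above the diagonal number C(4,3) = 4.
Valid Dyck paths: 6 - 4.
(Check: C(4,2) - C(4,3) = C(4,2)/3, the Catalan number C_{2}.)

Final answer: C_{2} = 2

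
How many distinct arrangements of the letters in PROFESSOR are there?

Letters (E:1, F:1, O:2, P:1, R:2, S:2). Total letters: 9.
Permutations = 9!/(2! x 2! x 2!).

Final answer: 45360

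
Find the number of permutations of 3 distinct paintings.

The number of ways to arrange 3 distinct objects is 3!.

Final answer: 3! = 6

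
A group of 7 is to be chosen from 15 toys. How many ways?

C(15,7) = 15!/(7! x (15-7)!).

Final answer: C(15,7) = 6435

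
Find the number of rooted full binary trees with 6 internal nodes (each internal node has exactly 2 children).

This is counted by the nth Catalan number C_n. Here n = 6.
Using C_0 = 1 and C_(k+1) = C_k x 2(2k+1)/(k+2), build up term by term: C_1=1, C_2=2, C_3=5, C_4=14, C_5=42, C_6=132.

Final answer: C_{6} = 132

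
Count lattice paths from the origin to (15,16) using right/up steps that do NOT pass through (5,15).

Total paths to (15,16): C(31,16) = 300540195.
Paths through (5,15): C(20,15) x C(11,1) = 170544.
Avoiding (5,15): 300540195 - 170544.

Final answer: 300369651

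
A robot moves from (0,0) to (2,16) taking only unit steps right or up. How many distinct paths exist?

Each path has 2 right steps and 16 up steps in some order (18 steps total).
Choose which 16 of the 18 steps are up: C(18,16).

Final answer: C(18,16) = 153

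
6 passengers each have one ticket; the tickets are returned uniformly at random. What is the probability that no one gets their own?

Use the recurrence D(n) = (n-1)(D(n-1) + D(n-2)) with D(0)=1, D(1)=0.
Building up: D(2)=1, D(3)=2, D(4)=9, D(5)=44, D(6)=265.
Total arrangements: 6! = 720.
Probability = D(6)/6! = 53/144.

Final answer: D(6)/6! = 265/720 = 0.368056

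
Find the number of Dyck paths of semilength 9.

Total monotonic paths to (9,9): C(18,9) = 48620.
A path is bad iff it touches y = x + 1; reflecting its initial segment maps bad paths bijectively onto all paths to (8,10), of which there are C(18,10) = 43758.
Valid Dyck paths: 48620 - 43758.
(Check: C(18,9) - C(18,10) = C(18,9)/10, the Catalan number C_{9}.)

Final answer: C_{9} = 4862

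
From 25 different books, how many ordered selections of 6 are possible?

P(25,6) = 25!/(25-6)! = 25!/19!.

Final answer: P(25,6) = 127512000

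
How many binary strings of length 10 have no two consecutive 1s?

Let a(n) count valid strings. If the last bit is 0 the prefix is any valid string of length n-1; if it is 1 the string must end in 01 with a valid prefix of length n-2. So a(n) = a(n-1) + a(n-2), a(1)=2, a(2)=3.
Iterating the recurrence: a(1)=2, a(2)=3, a(3)=5, a(4)=8, a(5)=13, a(6)=21, a(7)=34, a(8)=55, a(9)=89, a(10)=144.

Final answer: 144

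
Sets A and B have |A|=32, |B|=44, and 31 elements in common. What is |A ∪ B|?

|A union B| = |A| + |B| - |A intersect B| = 32 + 44 - 31.

Final answer: 45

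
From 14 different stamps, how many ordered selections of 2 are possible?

P(14,2) = 14!/(14-2)! = 14!/12!.

Final answer: P(14,2) = 182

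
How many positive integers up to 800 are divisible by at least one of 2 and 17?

Multiples of 2: 400. Multiples of 17: 47. Of both (lcm=34): 23.
By inclusion-exclusion: 400 + 47 - 23.

Final answer: 424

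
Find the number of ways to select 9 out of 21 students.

C(21,9) = 21!/(9! x 12!).

Final answer: \binom{21}{9} = 293930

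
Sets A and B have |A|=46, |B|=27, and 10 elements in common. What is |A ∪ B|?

|A union B| = |A| + |B| - |A intersect B| = 46 + 27 - 10.

Final answer: 63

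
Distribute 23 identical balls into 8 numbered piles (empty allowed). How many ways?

Stars and bars: C(n+k-1, k-1) = C(30,7).

Final answer: C(30,7) = 2035800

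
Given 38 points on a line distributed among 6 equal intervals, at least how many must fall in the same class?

By pigeonhole with 38 objects and 6 categories: ceiling(38/6).

Final answer: 7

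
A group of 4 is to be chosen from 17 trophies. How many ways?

C(17,4) = 17!/(4! x 13!).

Final answer: \binom{17}{4} = 2380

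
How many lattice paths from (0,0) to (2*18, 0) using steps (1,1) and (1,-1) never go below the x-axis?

Total monotonic paths to (18,18): C(36,18) = 9075135300.
Paths that cross above y=x (reflection bijection): C(36,19) = 8597496600.
Valid Dyck paths: 9075135300 - 8597496600.
(These counts are the Catalan numbers.)

Final answer: C_{18} = 477638700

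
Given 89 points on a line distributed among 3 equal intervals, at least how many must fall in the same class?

By pigeonhole with 89 objects and 3 categories: ceiling(89/3).

Final answer: 30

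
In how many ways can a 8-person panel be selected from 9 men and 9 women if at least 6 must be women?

Sum over valid woman counts:
C(9,6)C(9,2) = 3024
C(9,7)C(9,1) = 324
C(9,8)C(9,0) = 9
Total: 3024 + 324 + 9.

Final answer: 3357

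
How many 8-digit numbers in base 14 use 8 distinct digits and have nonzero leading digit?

First digit: 13 (nonzero). Second: 13 (not first). Third: 12, etc.
Total: 13 x 13 x 12 x 11 x 10 x 9 x 8 x 7.

Final answer: 112432320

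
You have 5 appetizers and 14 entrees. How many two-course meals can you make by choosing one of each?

By the multiplication principle: 5 x 14.

Final answer: 70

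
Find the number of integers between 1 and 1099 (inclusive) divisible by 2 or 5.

Multiples of 2: 549. Multiples of 5: 219. Of both (lcm=10): 109.
By inclusion-exclusion: 549 + 219 - 109.

Final answer: 659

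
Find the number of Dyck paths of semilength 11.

Total monotonic paths to (11,11): C(22,11) = 705432.
Paths that cross above y=x (reflection bijection): C(22,12) = 646646.
Valid Dyck paths: 705432 - 646646.
(These counts are the Catalan numbers.)

Final answer: C_{11} = 58786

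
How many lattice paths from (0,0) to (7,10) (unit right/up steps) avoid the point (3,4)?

Total paths to (7,10): C(17,10) = 19448.
Paths through (3,4): C(7,4) x C(10,6) = 7350.
Avoiding (3,4): 19448 - 7350.

Final answer: 12098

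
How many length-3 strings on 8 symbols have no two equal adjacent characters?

First character: 8 choices. Each subsequent: 7 choices (must differ from the previous one).
Total: 8 x 7^2.

Final answer: 8 x 7^{2} = 392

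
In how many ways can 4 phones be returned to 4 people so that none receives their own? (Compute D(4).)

D(n) = (n-1)(D(n-1) + D(n-2)), D(0)=1, D(1)=0.
D(2) = 1 x (0 + 1) = 1
D(3) = 2 x (1 + 0) = 2
D(4) = 3 x (D(3) + D(2)) = 3 x (2 + 1)

Final answer: D(4) = 9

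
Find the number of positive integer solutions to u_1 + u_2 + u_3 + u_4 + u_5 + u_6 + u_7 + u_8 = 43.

Substitute u'_i = u_i - 1 (so u'_i >= 0). Then sum u'_i = 43 - 8 = 35.
Stars and bars: C(35+8-1, 8-1) = C(42,7).

Final answer: C(42,7) = 26978328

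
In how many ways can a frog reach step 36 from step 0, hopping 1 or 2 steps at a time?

Let f(n) be the number of climbs. Removing the last move (1 or 2 steps) gives f(n) = f(n-1) + f(n-2); base cases f(1)=1, f(2)=2.
Computing successive values: f(1)=1, f(2)=2, f(3)=3, f(4)=5, f(5)=8, f(6)=13, f(7)=21, f(8)=34, f(9)=55, f(10)=89, f(11)=144, f(12)=233, f(13)=377, f(14)=610, f(15)=987, f(16)=1597, f(17)=2584, f(18)=4181, f(19)=6765, f(20)=10946, f(21)=17711, f(22)=28657, f(23)=46368, f(24)=75025, f(25)=121393, f(26)=196418, f(27)=317811, f(28)=514229, f(29)=832040, f(30)=1346269, f(31)=2178309, f(32)=3524578, f(33)=5702887, f(34)=9227465, f(35)=14930352, f(36)=24157817.

Final answer: 24157817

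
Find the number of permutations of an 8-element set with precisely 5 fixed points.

Choose which 5 elements are fixed: C(8,5) = 56.
Derange the remaining 3 using D(j) = (j-1)(D(j-1) + D(j-2)), D(0)=1, D(1)=0: D(2)=1, D(3)=2.
Total: 56 x 2.

Final answer: C(8,5) D(3) = 112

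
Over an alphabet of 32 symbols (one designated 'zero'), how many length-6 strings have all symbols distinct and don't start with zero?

The leading digit has 31 choices (anything but zero); the next has 31 (anything but the first), then 30, and so on, one fewer each time.
Total: 31 x 31 x 30 x 29 x 28 x 27.

Final answer: 632068920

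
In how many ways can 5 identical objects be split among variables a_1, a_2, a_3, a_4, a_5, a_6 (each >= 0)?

Stars and bars with 5 stars and 5 bars:
C(5+6-1, 6-1) = C(10,5).

Final answer: C(10,5) = 252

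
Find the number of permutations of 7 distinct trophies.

The number of ways to arrange 7 distinct objects is 7!.

Final answer: 7! = 5040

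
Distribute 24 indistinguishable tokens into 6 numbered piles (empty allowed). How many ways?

Stars and bars: C(n+k-1, k-1) = C(29,5).

Final answer: C(29,5) = 118755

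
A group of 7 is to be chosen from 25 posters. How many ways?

C(25,7) = 25!/(7! x (25-7)!).

Final answer: C(25,7) = 480700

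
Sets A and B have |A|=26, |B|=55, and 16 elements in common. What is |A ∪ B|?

|A union B| = |A| + |B| - |A intersect B| = 26 + 55 - 16.

Final answer: 65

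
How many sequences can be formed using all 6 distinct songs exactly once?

The number of ways to arrange 6 distinct objects is 6!.

Final answer: 6! = 720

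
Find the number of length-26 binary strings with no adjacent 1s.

Classify by the final bit: ...0 gives a(n-1) strings, ...01 gives a(n-2) strings. Thus a(n) = a(n-1) + a(n-2) with a(1)=2, a(2)=3.
Iterating the recurrence: a(1)=2, a(2)=3, a(3)=5, a(4)=8, a(5)=13, a(6)=21, a(7)=34, a(8)=55, a(9)=89, a(10)=144, a(11)=233, a(12)=377, a(13)=610, a(14)=987, a(15)=1597, a(16)=2584, a(17)=4181, a(18)=6765, a(19)=10946, a(20)=17711, a(21)=28657, a(22)=46368, a(23)=75025, a(24)=121393, a(25)=196418, a(26)=317811.

Final answer: 317811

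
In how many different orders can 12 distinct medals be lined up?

The number of ways to arrange 12 distinct objects is 12!.

Final answer: 12! = 479001600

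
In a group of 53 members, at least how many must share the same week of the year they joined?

There are 52 possible values for week of the year they joined. With 53 members and 52 categories, by pigeonhole: ceiling(53/52).

Final answer: 2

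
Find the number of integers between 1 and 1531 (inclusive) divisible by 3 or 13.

Multiples of 3: 510. Multiples of 13: 117. Of both (lcm=39): 39.
By inclusion-exclusion: 510 + 117 - 39.

Final answer: 588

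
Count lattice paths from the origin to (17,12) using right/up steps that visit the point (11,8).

Paths (0,0)->(11,8): C(19,8) = 75582.
Paths (11,8)->(17,12): C(10,4) = 210.
By multiplication principle: 75582 x 210.

Final answer: 15872220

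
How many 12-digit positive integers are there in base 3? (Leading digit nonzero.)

In base 3, the leading digit has 2 choices (1..2); each of the remaining 11 digits has 3 choices.
Total: 2 x 3^11.

Final answer: 354294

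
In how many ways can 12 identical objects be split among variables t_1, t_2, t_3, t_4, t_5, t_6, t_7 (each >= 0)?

Stars and bars with 12 stars and 6 bars:
C(12+7-1, 7-1) = C(18,6).

Final answer: C(18,6) = 18564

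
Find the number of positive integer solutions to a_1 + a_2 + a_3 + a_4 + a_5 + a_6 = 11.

Substitute a'_i = a_i - 1 (so a'_i >= 0). Then sum a'_i = 11 - 6 = 5.
Stars and bars: C(5+6-1, 6-1) = C(10,5).

Final answer: C(10,5) = 252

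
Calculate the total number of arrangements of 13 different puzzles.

The number of ways to arrange 13 distinct objects is 13!.

Final answer: 13! = 6227020800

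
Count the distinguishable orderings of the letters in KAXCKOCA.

Letters (A:2, C:2, K:2, O:1, X:1). Total letters: 8.
Permutations = 8!/(2! x 2! x 2!).

Final answer: 5040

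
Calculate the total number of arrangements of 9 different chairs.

The number of ways to arrange 9 distinct objects is 9!.

Final answer: 9! = 362880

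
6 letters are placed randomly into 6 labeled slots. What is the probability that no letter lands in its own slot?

Derangements satisfy D(n) = (n-1)(D(n-1) + D(n-2)), starting from D(0)=1, D(1)=0.
Building up: D(2)=1, D(3)=2, D(4)=9, D(5)=44, D(6)=265.
Total arrangements: 6! = 720.
Probability = D(6)/6! = 53/144.

Final answer: D(6)/6! = 265/720 = 0.368056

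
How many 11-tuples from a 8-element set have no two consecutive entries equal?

First character: 8 choices. Each subsequent: 7 choices (must differ from the previous one).
Total: 8 x 7^10.

Final answer: 8 x 7^{10} = 2259801992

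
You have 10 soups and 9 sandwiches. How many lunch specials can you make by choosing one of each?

By the multiplication principle: 10 x 9.

Final answer: 90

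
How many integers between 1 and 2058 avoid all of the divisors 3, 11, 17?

|div by 3|=686, |div by 11|=187, |div by 17|=121.
|div by 3&11|=62, |div by 3&17|=40, |div by 11&17|=11, |div by all|=3.
By inclusion-exclusion, divisible by at least one: 686+187+121-62-40-11+3 = 884.
Not divisible by any: 2058 - 884.

Final answer: 1174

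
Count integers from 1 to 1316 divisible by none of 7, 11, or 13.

|div by 7|=188, |div by 11|=119, |div by 13|=101.
|div by 7&11|=17, |div by 7&13|=14, |div by 11&13|=9, |div by all|=1.
By inclusion-exclusion, divisible by at least one: 188+119+101-17-14-9+1 = 369.
Not divisible by any: 1316 - 369.

Final answer: 947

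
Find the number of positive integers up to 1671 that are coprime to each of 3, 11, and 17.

|div by 3|=557, |div by 11|=151, |div by 17|=98.
|div by 3&11|=50, |div by 3&17|=32, |div by 11&17|=8, |div by all|=2.
By inclusion-exclusion, divisible by at least one: 557+151+98-50-32-8+2 = 718.
Not divisible by any: 1671 - 718.

Final answer: 953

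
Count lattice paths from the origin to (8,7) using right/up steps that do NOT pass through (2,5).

Total paths to (8,7): C(15,7) = 6435.
Paths through (2,5): C(7,5) x C(8,2) = 588.
Avoiding (2,5): 6435 - 588.

Final answer: 5847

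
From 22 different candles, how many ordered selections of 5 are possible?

P(22,5) = 22!/(22-5)! = 22!/17!.

Final answer: P(22,5) = 3160080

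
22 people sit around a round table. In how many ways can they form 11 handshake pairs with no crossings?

This is a standard Catalan-number count: the answer is C_n. Here n = 22/2 = 11.
C_n = C(2n,n) - C(2n,n+1), so C_{11} = C(22,11) - C(22,12) = 705432 - 646646.

Final answer: C_{11} = 58786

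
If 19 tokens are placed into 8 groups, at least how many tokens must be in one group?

By the pigeonhole principle: ceiling(19/8).

Final answer: 3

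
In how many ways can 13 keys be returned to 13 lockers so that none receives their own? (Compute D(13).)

Derangements satisfy D(n) = (n-1)(D(n-1) + D(n-2)), starting from D(0)=1, D(1)=0.
D(2) = 1 x (0 + 1) = 1
D(3) = 2 x (1 + 0) = 2
D(4) = 3 x (2 + 1) = 9
D(5) = 4 x (9 + 2) = 44
D(6) = 5 x (44 + 9) = 265
D(7) = 6 x (265 + 44) = 1854
D(8) = 7 x (1854 + 265) = 14833
D(9) = 8 x (14833 + 1854) = 133496
D(10) = 9 x (133496 + 14833) = 1334961
D(11) = 10 x (1334961 + 133496) = 14684570
D(12) = 11 x (14684570 + 1334961) = 176214841
D(13) = 12 x (D(12) + D(11)) = 12 x (176214841 + 14684570)

Final answer: D(13) = 2290792932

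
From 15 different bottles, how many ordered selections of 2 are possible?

P(15,2) = 15!/(15-2)! = 15!/13!.

Final answer: P(15,2) = 210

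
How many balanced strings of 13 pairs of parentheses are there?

The structures are counted by the Catalan number C_n. Here n = 13 (pairs).
C_n = C(2n,n)/(n+1), so C_{13} = C(26,13)/14 = 10400600/14.

Final answer: C_{13} = 742900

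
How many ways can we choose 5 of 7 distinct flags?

C(7,5) = 7!/(5! x (7-5)!).

Final answer: C(7,5) = 21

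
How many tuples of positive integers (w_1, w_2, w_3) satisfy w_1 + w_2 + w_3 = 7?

Substitute w'_i = w_i - 1 (so w'_i >= 0). Then sum w'_i = 7 - 3 = 4.
Stars and bars: C(4+3-1, 3-1) = C(6,2).

Final answer: C(6,2) = 15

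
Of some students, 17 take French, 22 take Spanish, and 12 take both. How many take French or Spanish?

|A union B| = |A| + |B| - |A intersect B| = 17 + 22 - 12.

Final answer: 27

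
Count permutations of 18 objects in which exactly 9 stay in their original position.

Choose which 9 elements are fixed: C(18,9) = 48620.
Derange the remaining 9 using D(j) = (j-1)(D(j-1) + D(j-2)), D(0)=1, D(1)=0: D(2)=1, D(3)=2, D(4)=9, D(5)=44, D(6)=265, D(7)=1854, D(8)=14833, D(9)=133496.
Total: 48620 x 133496.

Final answer: C(18,9) D(9) = 6490575520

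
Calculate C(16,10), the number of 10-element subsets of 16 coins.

C(16,10) = 16!/(10! x 6!).

Final answer: \binom{16}{10} = 8008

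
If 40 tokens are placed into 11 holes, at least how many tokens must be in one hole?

By the pigeonhole principle: ceiling(40/11).

Final answer: 4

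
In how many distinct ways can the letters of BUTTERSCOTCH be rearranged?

Letters (B:1, C:2, E:1, H:1, O:1, R:1, S:1, T:3, U:1). Total letters: 12.
Permutations = 12!/(3! x 2!).

Final answer: 39916800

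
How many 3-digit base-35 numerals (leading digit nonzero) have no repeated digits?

The leading digit has 34 choices (anything but zero); the next has 34 (anything but the first), then 33, and so on, one fewer each time.
Total: 34 x 34 x 33.

Final answer: 38148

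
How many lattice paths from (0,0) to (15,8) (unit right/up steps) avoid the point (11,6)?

Total paths to (15,8): C(23,8) = 490314.
Paths through (11,6): C(17,6) x C(6,2) = 185640.
Avoiding (11,6): 490314 - 185640.

Final answer: 304674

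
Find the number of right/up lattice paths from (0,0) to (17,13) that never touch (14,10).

Total paths to (17,13): C(30,13) = 119759850.
Paths through (14,10): C(24,10) x C(6,3) = 39225120.
Avoiding (14,10): 119759850 - 39225120.

Final answer: 80534730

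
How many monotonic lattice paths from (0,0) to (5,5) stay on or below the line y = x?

Total monotonic paths to (5,5): C(10,5) = 252.
Paths that cross above y=x (reflection bijection): C(10,6) = 210.
Valid Dyck paths: 252 - 210.
(This is the Catalan number C_{5}.)

Final answer: C_{5} = 42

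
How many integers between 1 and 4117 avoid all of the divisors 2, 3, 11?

|div by 2|=2058, |div by 3|=1372, |div by 11|=374.
|div by 2&3|=686, |div by 2&11|=187, |div by 3&11|=124, |div by all|=62.
By inclusion-exclusion, divisible by at least one: 2058+1372+374-686-187-124+62 = 2869.
Not divisible by any: 4117 - 2869.

Final answer: 1248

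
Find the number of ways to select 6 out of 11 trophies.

C(11,6) = 11!/(6! x 5!).

Final answer: \binom{11}{6} = 462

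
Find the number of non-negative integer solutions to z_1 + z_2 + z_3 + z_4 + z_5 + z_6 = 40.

Stars and bars with 40 stars and 5 bars:
C(40+6-1, 6-1) = C(45,5).

Final answer: C(45,5) = 1221759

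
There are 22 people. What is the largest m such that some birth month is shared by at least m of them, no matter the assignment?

There are 12 possible values for birth month. With 22 people and 12 categories, by pigeonhole: ceiling(22/12).

Final answer: 2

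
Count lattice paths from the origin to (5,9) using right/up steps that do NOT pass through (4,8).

Total paths to (5,9): C(14,9) = 2002.
Paths through (4,8): C(12,8) x C(2,1) = 990.
Avoiding (4,8): 2002 - 990.

Final answer: 1012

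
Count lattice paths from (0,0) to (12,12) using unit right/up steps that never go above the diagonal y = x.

Total monotonic paths to (12,12): C(24,12) = 2704156.
A path is bad iff it touches y = x + 1; reflecting its initial segment maps bad paths bijectively onto all paths to (11,13), of which there are C(24,13) = 2496144.
Valid Dyck paths: 2704156 - 2496144.
(These counts are the Catalan numbers.)

Final answer: C_{12} = 208012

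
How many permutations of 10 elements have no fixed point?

Derangements satisfy D(n) = (n-1)(D(n-1) + D(n-2)), starting from D(0)=1, D(1)=0.
Building up: D(2)=1, D(3)=2, D(4)=9, D(5)=44, D(6)=265, D(7)=1854, D(8)=14833, D(9)=133496.
D(10) = 9 x (D(9) + D(8)) = 9 x (133496 + 14833).

Final answer: D(10) = 1334961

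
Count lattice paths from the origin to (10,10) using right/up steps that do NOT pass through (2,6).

Total paths to (10,10): C(20,10) = 184756.
Paths through (2,6): C(8,6) x C(12,4) = 13860.
Avoiding (2,6): 184756 - 13860.

Final answer: 170896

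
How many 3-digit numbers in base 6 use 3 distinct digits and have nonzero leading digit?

First digit: 5 (nonzero). Second: 5 (not first). Third: 4, etc.
Total: 5 x 5 x 4.

Final answer: 100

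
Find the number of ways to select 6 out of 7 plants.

C(7,6) = 7!/(6! x (7-6)!).

Final answer: C(7,6) = 7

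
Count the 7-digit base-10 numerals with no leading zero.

These are the integers in [10^6, 10^7), so the count is 10^7 - 10^6 = 9 x 10^6.

Final answer: 9000000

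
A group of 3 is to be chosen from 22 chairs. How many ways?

C(22,3) = 22!/(3! x 19!).

Final answer: \binom{22}{3} = 1540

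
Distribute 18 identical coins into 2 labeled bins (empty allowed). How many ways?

Stars and bars: C(n+k-1, k-1) = C(19,1).

Final answer: C(19,1) = 19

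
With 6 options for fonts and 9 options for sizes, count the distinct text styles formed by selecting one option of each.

By the multiplication principle: 6 x 9.

Final answer: 54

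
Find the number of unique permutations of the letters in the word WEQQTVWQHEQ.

Letters (E:2, H:1, Q:4, T:1, V:1, W:2). Total letters: 11.
Permutations = 11!/(4! x 2! x 2!).

Final answer: 415800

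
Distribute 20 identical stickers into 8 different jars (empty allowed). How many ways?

Stars and bars: C(n+k-1, k-1) = C(27,7).

Final answer: C(27,7) = 888030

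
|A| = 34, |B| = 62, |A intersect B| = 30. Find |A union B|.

|A union B| = |A| + |B| - |A intersect B| = 34 + 62 - 30.

Final answer: 66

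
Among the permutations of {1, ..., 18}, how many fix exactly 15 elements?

Choose which 15 elements are fixed: C(18,15) = 816.
Derange the remaining 3 using D(j) = (j-1)(D(j-1) + D(j-2)), D(0)=1, D(1)=0: D(2)=1, D(3)=2.
Total: 816 x 2.

Final answer: C(18,15) D(3) = 1632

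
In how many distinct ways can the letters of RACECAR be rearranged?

Letters (A:2, C:2, E:1, R:2). Total letters: 7.
Permutations = 7!/(2! x 2! x 2!).

Final answer: 630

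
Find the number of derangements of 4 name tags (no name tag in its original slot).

Derangements satisfy D(n) = (n-1)(D(n-1) + D(n-2)), starting from D(0)=1, D(1)=0.
D(2) = 1 x (0 + 1) = 1
D(3) = 2 x (1 + 0) = 2
D(4) = 3 x (D(3) + D(2)) = 3 x (2 + 1)

Final answer: D(4) = 9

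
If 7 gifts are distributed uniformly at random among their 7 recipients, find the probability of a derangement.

D(n) = (n-1)(D(n-1) + D(n-2)), D(0)=1, D(1)=0.
Building up: D(2)=1, D(3)=2, D(4)=9, D(5)=44, D(6)=265, D(7)=1854.
Total arrangements: 7! = 5040.
Probability = D(7)/7! = 103/280.

Final answer: D(7)/7! = 1854/5040 = 0.367857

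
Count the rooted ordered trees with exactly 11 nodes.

This is counted by the nth Catalan number C_n. Here n = 11 - 1 = 10.
C_n = C(2n,n)/(n+1), so C_{10} = C(20,10)/11 = 184756/11.

Final answer: C_{10} = 16796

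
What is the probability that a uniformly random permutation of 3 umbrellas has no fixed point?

Derangements satisfy D(n) = (n-1)(D(n-1) + D(n-2)), starting from D(0)=1, D(1)=0.
Building up: D(2)=1, D(3)=2.
Total arrangements: 3! = 6.
Probability = D(3)/3! = 1/3.

Final answer: D(3)/3! = 2/6 = 0.333333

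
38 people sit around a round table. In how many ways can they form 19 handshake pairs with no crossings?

This is a standard Catalan-number count: the answer is C_n. Here n = 38/2 = 19.
Using C_0 = 1 and C_(k+1) = C_k x 2(2k+1)/(k+2), build up term by term: C_1=1, C_2=2, C_3=5, C_4=14, C_5=42, C_6=132, C_7=429, C_8=1430, C_9=4862, C_10=16796, C_11=58786, C_12=208012, C_13=742900, C_14=2674440, C_15=9694845, C_16=35357670, C_17=129644790, C_18=477638700, C_19=1767263190.

Final answer: C_{19} = 1767263190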